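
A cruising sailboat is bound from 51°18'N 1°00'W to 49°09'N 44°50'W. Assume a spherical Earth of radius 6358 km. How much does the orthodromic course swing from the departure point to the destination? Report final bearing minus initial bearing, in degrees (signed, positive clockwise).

-34.4°

At departure: θ₁ = atan2(sin Δλ cos φ₂, cos φ₁ sin φ₂ − sin φ₁ cos φ₂ cos Δλ) = 283.02°
At arrival: θ₂ = atan2(sin Δλ cos φ₁, −cos φ₂ sin φ₁ + sin φ₂ cos φ₁ cos Δλ) = 248.65°
Δθ = θ₂ − θ₁ = -34.4°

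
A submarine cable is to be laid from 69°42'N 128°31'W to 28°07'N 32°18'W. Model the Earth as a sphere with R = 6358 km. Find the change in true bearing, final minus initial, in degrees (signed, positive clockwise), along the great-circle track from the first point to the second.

At departure: θ₁ = atan2(sin Δλ cos φ₂, cos φ₁ sin φ₂ − sin φ₁ cos φ₂ cos Δλ) = 73.90°
At arrival: θ₂ = atan2(sin Δλ cos φ₁, −cos φ₂ sin φ₁ + sin φ₂ cos φ₁ cos Δλ) = 157.79°
Δθ = θ₂ − θ₁ = +83.9°

+83.9°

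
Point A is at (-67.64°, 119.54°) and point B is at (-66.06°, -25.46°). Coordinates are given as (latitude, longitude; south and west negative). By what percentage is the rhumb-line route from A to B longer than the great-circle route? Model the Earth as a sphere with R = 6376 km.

Great circle: σ = 0.7687 rad → d_gc = Rσ = 4901.4 km
Rhumb: Δφ = +0.0276, Δλ = -2.5307, Δψ = +0.0702, q = Δφ/Δψ = 0.3930 → d_rh = R√(Δφ²+q²Δλ²) = 6343.7 km
Excess = (6343.7 − 4901.4) / 4901.4 = 1442.3 / 4901.4 = 29.43% ≈ 29.4%

29.4%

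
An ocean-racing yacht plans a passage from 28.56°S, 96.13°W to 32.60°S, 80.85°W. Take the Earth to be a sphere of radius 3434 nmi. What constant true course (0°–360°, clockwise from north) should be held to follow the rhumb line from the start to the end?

107.1°

Meridional parts: M(φ₁)=-0.5205, M(φ₂)=-0.6024 → ΔM = -0.0819;  Δλ = +0.2667 rad
tan C = Δλ / ΔM = -3.2550 → C = 107.08°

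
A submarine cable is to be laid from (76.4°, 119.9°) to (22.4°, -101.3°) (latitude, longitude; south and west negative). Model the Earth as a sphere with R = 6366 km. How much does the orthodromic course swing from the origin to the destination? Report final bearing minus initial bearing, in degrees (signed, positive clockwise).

+132.4°

Initial bearing θ₁ = atan2(sin Δλ cos φ₂, cos φ₁ sin φ₂ − sin φ₁ cos φ₂ cos Δλ) = 38.49°
Final bearing θ₂ = (initial bearing from the destination back to the start) + 180° = 170.89°
Δθ = θ₂ − θ₁ = +132.4°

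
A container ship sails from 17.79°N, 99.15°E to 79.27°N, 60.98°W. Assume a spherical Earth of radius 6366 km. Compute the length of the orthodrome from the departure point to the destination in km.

cos σ = sin φ₁ sin φ₂ + cos φ₁ cos φ₂ cos Δλ
      = sin(17.79°)sin(79.27°) + cos(17.79°)cos(79.27°)cos(-160.13°) = 0.1335
σ = 82.330° → d = Rσ = 6366·1.43693 = 9148 km

9148 km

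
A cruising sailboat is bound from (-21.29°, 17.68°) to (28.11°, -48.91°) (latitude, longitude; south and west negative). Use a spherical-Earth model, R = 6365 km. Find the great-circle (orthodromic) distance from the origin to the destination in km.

9005 km

cos σ = sin φ₁ sin φ₂ + cos φ₁ cos φ₂ cos Δλ
      = sin(-21.29°)sin(28.11°) + cos(-21.29°)cos(28.11°)cos(-66.59°) = 0.1555
σ = 81.057° → d = Rσ = 6365·1.41471 = 9005 km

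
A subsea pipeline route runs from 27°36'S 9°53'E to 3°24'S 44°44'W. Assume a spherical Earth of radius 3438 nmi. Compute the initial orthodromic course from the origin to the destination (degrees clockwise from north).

θ = atan2( sin Δλ·cos φ₂ ,  cos φ₁ sin φ₂ − sin φ₁ cos φ₂ cos Δλ )
  = atan2(-0.8139, +0.2152) = 284.81°

284.8°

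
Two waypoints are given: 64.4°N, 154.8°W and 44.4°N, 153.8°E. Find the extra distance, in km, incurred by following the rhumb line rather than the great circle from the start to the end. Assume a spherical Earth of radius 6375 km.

Great circle: cos σ = sin φ₁ sin φ₂ + cos φ₁ cos φ₂ cos Δλ,  σ = 0.6031 rad → d_gc = 3844.8 km
Rhumb line: Δψ = -0.6153, q = Δφ/Δψ = 0.5673, d_rh = R√(Δφ²+q²Δλ²) = 3934.2 km
Excess = 3934.2 − 3844.8 = 89.4 ≈ 89 km

89 km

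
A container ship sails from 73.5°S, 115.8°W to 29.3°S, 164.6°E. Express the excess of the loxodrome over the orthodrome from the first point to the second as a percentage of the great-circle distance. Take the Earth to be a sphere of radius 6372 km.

5.6%

Great circle: σ = 1.0310 rad → d_gc = Rσ = 6569.7 km
Rhumb: Δφ = +0.7714, Δλ = -1.3893, Δψ = +1.3958, q = Δφ/Δψ = 0.5527 → d_rh = R√(Δφ²+q²Δλ²) = 6935.4 km
Excess = (6935.4 − 6569.7) / 6569.7 = 365.7 / 6569.7 = 5.57% ≈ 5.6%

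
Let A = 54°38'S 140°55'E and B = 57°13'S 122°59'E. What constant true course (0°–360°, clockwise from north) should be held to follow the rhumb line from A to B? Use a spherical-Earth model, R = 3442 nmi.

Δψ = ln[tan(π/4+φ₂/2)/tan(π/4+φ₁/2)] = -0.0805
Δλ = -0.3130 rad (taken the short way round)
course = atan2(Δλ, Δψ) = 255.57°

255.6°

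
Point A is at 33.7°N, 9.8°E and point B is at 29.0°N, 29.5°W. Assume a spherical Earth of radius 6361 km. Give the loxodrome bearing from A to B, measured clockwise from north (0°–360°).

Δψ = ln[tan(π/4+φ₂/2)/tan(π/4+φ₁/2)] = -0.0961
Δλ = -0.6859 rad (taken the short way round)
course = atan2(Δλ, Δψ) = 262.02°

262.0°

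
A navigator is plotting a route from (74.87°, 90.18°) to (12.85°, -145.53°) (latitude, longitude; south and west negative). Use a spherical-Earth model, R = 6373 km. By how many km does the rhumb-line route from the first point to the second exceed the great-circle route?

Great circle: cos σ = sin φ₁ sin φ₂ + cos φ₁ cos φ₂ cos Δλ,  σ = 1.4994 rad → d_gc = 9555.75 km
Rhumb line: Δψ = -1.7927, q = Δφ/Δψ = 0.6038, d_rh = R√(Δφ²+q²Δλ²) = 10829.22 km
Excess = 10829.22 − 9555.75 = 1273.47 ≈ 1273 km

1273 km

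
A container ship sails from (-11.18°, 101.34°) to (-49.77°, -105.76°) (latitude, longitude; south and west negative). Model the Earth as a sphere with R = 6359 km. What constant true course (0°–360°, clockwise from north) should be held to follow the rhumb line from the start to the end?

Meridional parts: M(φ₁)=-0.1964, M(φ₂)=-1.0045 → ΔM = -0.8081;  Δλ = +2.6686 rad
tan C = Δλ / ΔM = -3.3024 → C = 106.85°

106.8°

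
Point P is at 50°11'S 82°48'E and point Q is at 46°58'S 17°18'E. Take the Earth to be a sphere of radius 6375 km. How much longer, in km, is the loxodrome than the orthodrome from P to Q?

155 km

Great circle: cos σ = sin φ₁ sin φ₂ + cos φ₁ cos φ₂ cos Δλ,  σ = 0.7338 rad → d_gc = 4677.8 km
Rhumb line: Δψ = +0.0849, q = Δφ/Δψ = 0.6613, d_rh = R√(Δφ²+q²Δλ²) = 4832.9 km
Excess = 4832.9 − 4677.8 = 155.1 ≈ 155 km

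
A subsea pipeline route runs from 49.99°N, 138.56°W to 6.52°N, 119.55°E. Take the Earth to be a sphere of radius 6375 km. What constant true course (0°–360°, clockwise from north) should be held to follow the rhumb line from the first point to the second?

243.2°

Δψ = ln[tan(π/4+φ₂/2)/tan(π/4+φ₁/2)] = -0.8964
Δλ = -1.7783 rad (taken the short way round)
course = atan2(Δλ, Δψ) = 243.25°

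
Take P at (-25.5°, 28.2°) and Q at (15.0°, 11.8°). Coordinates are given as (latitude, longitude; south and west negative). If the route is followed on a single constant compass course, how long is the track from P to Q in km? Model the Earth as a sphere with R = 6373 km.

4843 km

Δψ = ln[tan(π/4+φ₂/2)/tan(π/4+φ₁/2)] = +0.7254;  Δφ = +0.7069 rad,  Δλ = -0.2862 rad
q = Δφ/Δψ = 0.9745
d = R·√(Δφ² + q²Δλ²) = 6373·0.75990 = 4843 km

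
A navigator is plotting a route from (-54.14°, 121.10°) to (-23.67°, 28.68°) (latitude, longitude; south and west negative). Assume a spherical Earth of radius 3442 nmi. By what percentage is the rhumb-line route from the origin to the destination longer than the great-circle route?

Great circle: σ = 1.2633 rad → d_gc = Rσ = 4348.1 nmi
Rhumb: Δφ = +0.5318, Δλ = -1.6130, Δψ = +0.7029, q = Δφ/Δψ = 0.7565 → d_rh = R√(Δφ²+q²Δλ²) = 4581.9 nmi
Excess = (4581.9 − 4348.1) / 4348.1 = 233.8 / 4348.1 = 5.38% ≈ 5.4%

5.4%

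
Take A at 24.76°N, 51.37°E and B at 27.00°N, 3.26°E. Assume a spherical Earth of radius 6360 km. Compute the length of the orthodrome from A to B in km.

4782 km

cos σ = sin φ₁ sin φ₂ + cos φ₁ cos φ₂ cos Δλ
      = sin(24.76°)sin(27.00°) + cos(24.76°)cos(27.00°)cos(-48.11°) = 0.7304
σ = 43.082° → d = Rσ = 6360·0.75193 = 4782 km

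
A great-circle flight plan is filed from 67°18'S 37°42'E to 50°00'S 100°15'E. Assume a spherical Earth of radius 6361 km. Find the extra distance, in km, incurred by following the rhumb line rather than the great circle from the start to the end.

Great circle: cos σ = sin φ₁ sin φ₂ + cos φ₁ cos φ₂ cos Δλ,  σ = 0.6075 rad → d_gc = 3864.6 km
Rhumb line: Δψ = +0.5951, q = Δφ/Δψ = 0.5074, d_rh = R√(Δφ²+q²Δλ²) = 4012.8 km
Excess = 4012.8 − 3864.6 = 148.2 ≈ 148 km

148 km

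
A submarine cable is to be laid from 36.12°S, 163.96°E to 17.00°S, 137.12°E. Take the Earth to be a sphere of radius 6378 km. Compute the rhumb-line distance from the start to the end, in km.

Rhumb course C = atan2(Δλ, Δψ) with Δψ = ln[tan(π/4+φ₂/2)/tan(π/4+φ₁/2)] = +0.3757, Δλ = -0.4684 → C = 308.73°
d = R·|Δφ| / |cos C| = 6378·0.33371 / 0.62566 = 3402 km

3402 km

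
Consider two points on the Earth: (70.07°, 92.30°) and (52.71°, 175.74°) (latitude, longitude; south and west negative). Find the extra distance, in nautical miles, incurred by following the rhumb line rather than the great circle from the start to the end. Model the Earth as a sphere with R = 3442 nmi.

Great circle: cos σ = sin φ₁ sin φ₂ + cos φ₁ cos φ₂ cos Δλ,  σ = 0.6896 rad → d_gc = 2373.5 nmi
Rhumb line: Δψ = -0.6525, q = Δφ/Δψ = 0.4643, d_rh = R√(Δφ²+q²Δλ²) = 2550.4 nmi
Excess = 2550.4 − 2373.5 = 176.9 ≈ 177 nmi

177 nmi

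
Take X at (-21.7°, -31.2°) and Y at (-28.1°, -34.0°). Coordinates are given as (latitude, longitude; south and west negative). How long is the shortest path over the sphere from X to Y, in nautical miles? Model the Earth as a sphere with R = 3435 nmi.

Haversine: a = sin²(Δφ/2)+cos φ₁ cos φ₂ sin²(Δλ/2) = 0.00361;  σ = 2·atan2(√a,√(1−a))
σ = 6.885° → d = Rσ = 3435·0.12016 = 413 nmi

413 nmi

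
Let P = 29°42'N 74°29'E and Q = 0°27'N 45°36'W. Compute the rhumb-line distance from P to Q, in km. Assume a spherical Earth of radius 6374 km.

Δψ = ln[tan(π/4+φ₂/2)/tan(π/4+φ₁/2)] = -0.5354;  Δφ = -0.5105 rad,  Δλ = -2.0958 rad
q = Δφ/Δψ = 0.9535
d = R·√(Δφ² + q²Δλ²) = 6374·2.06253 = 13147 km

13147 km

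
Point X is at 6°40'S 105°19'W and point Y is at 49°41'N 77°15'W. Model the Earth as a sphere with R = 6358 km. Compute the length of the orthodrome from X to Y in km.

cos σ = sin φ₁ sin φ₂ + cos φ₁ cos φ₂ cos Δλ
      = sin(-6.67°)sin(49.68°) + cos(-6.67°)cos(49.68°)cos(28.07°) = 0.4785
σ = 61.410° → d = Rσ = 6358·1.07180 = 6815 km

6815 km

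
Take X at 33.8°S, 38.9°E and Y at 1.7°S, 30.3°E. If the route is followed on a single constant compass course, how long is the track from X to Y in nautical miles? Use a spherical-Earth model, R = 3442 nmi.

Rhumb course C = atan2(Δλ, Δψ) with Δψ = ln[tan(π/4+φ₂/2)/tan(π/4+φ₁/2)] = +0.5978, Δλ = -0.1501 → C = 345.90°
d = R·|Δφ| / |cos C| = 3442·0.56025 / 0.96989 = 1988 nmi

1988 nmi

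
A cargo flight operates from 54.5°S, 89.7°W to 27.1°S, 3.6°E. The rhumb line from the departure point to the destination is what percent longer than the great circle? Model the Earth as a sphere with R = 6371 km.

5.9%

Great circle: σ = 1.2227 rad → d_gc = Rσ = 7789.8 km
Rhumb: Δφ = +0.4782, Δλ = +1.6284, Δψ = +0.6474, q = Δφ/Δψ = 0.7386 → d_rh = R√(Δφ²+q²Δλ²) = 8246.4 km
Excess = (8246.4 − 7789.8) / 7789.8 = 456.6 / 7789.8 = 5.86% ≈ 5.9%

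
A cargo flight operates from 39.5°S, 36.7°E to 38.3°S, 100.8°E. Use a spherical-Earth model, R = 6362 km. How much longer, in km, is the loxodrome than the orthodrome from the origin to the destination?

Great circle: cos σ = sin φ₁ sin φ₂ + cos φ₁ cos φ₂ cos Δλ,  σ = 0.8517 rad → d_gc = 5418.3 km
Rhumb line: Δψ = +0.0269, q = Δφ/Δψ = 0.7782, d_rh = R√(Δφ²+q²Δλ²) = 5540.5 km
Excess = 5540.5 − 5418.3 = 122.2 ≈ 122 km

122 km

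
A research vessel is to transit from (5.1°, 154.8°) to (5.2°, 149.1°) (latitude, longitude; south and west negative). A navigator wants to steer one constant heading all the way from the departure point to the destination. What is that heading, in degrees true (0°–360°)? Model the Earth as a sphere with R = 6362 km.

Δψ = ln[tan(π/4+φ₂/2)/tan(π/4+φ₁/2)] = +0.0018
Δλ = -0.0995 rad (taken the short way round)
course = atan2(Δλ, Δψ) = 271.01°

271.0°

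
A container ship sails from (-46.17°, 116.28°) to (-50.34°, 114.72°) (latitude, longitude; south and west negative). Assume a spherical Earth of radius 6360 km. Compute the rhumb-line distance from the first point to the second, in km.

477 km

Rhumb course C = atan2(Δλ, Δψ) with Δψ = ln[tan(π/4+φ₂/2)/tan(π/4+φ₁/2)] = -0.1094, Δλ = -0.0272 → C = 193.98°
d = R·|Δφ| / |cos C| = 6360·0.07278 / 0.97040 = 477 km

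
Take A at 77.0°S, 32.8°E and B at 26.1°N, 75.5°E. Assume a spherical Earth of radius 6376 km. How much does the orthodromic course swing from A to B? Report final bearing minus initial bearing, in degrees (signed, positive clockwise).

Initial bearing θ₁ = atan2(sin Δλ cos φ₂, cos φ₁ sin φ₂ − sin φ₁ cos φ₂ cos Δλ) = 39.38°
Final bearing θ₂ = (initial bearing from the destination back to the start) + 180° = 9.14°
Δθ = θ₂ − θ₁ = -30.2°

-30.2°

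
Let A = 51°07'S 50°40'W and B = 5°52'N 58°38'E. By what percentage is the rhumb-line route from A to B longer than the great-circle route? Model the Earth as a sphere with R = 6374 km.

Great circle: σ = 1.8608 rad → d_gc = Rσ = 11860.7 km
Rhumb: Δφ = +0.9945, Δλ = +1.9076, Δψ = +1.1439, q = Δφ/Δψ = 0.8694 → d_rh = R√(Δφ²+q²Δλ²) = 12326.4 km
Excess = (12326.4 − 11860.7) / 11860.7 = 465.7 / 11860.7 = 3.93% ≈ 3.9%

3.9%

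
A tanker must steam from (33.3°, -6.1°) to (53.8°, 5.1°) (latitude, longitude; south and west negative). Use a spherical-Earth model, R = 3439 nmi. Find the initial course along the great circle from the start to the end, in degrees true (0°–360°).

17.8°

N = sin Δλ·cos φ₂ = +0.1147;  D = cos φ₁ sin φ₂ − sin φ₁ cos φ₂ cos Δλ = +0.3564
initial course = atan2(N, D) = 17.84°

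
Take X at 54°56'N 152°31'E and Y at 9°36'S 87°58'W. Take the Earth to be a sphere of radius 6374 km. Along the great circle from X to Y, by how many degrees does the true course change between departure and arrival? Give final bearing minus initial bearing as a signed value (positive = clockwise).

+76.0°

Initial bearing θ₁ = atan2(sin Δλ cos φ₂, cos φ₁ sin φ₂ − sin φ₁ cos φ₂ cos Δλ) = 70.62°
Final bearing θ₂ = (initial bearing from the destination back to the start) + 180° = 146.65°
Δθ = θ₂ − θ₁ = +76.0°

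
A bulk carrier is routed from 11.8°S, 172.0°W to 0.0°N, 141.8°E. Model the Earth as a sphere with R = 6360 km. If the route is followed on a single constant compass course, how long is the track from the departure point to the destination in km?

5258 km

Rhumb course C = atan2(Δλ, Δψ) with Δψ = ln[tan(π/4+φ₂/2)/tan(π/4+φ₁/2)] = +0.2074, Δλ = -0.8063 → C = 284.43°
d = R·|Δφ| / |cos C| = 6360·0.20595 / 0.24913 = 5258 km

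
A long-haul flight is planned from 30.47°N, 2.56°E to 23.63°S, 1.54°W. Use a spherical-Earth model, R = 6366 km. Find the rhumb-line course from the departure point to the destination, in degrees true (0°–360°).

Δψ = ln[tan(π/4+φ₂/2)/tan(π/4+φ₁/2)] = -0.9834
Δλ = -0.0716 rad (taken the short way round)
course = atan2(Δλ, Δψ) = 184.16°

184.2°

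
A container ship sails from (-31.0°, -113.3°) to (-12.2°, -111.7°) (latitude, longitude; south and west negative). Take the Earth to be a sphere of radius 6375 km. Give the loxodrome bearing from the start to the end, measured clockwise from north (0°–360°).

Meridional parts: M(φ₁)=-0.5696, M(φ₂)=-0.2146 → ΔM = +0.3550;  Δλ = +0.0279 rad
tan C = Δλ / ΔM = +0.0787 → C = 4.50°

4.5°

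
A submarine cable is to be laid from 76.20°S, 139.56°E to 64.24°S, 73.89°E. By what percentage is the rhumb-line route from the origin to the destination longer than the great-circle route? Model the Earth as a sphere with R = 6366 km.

Great circle: σ = 0.4095 rad → d_gc = Rσ = 2606.6 km
Rhumb: Δφ = +0.2087, Δλ = -1.1462, Δψ = +0.6363, q = Δφ/Δψ = 0.3280 → d_rh = R√(Δφ²+q²Δλ²) = 2737.6 km
Excess = (2737.6 − 2606.6) / 2606.6 = 131.0 / 2606.6 = 5.03% ≈ 5.0%

5.0%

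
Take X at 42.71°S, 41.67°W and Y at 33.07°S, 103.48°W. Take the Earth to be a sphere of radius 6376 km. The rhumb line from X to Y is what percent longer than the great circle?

2.0%

Great circle: σ = 0.8486 rad → d_gc = Rσ = 5411.0 km
Rhumb: Δφ = +0.1682, Δλ = -1.0788, Δψ = +0.2138, q = Δφ/Δψ = 0.7871 → d_rh = R√(Δφ²+q²Δλ²) = 5519.4 km
Excess = (5519.4 − 5411.0) / 5411.0 = 108.4 / 5411.0 = 2.00% ≈ 2.0%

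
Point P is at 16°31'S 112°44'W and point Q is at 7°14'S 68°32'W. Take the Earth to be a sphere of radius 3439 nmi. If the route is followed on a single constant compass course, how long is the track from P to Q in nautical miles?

2652 nmi

Δψ = ln[tan(π/4+φ₂/2)/tan(π/4+φ₁/2)] = +0.1658;  Δφ = +0.1620 rad,  Δλ = +0.7714 rad
q = Δφ/Δψ = 0.9774
d = R·√(Δφ² + q²Δλ²) = 3439·0.77124 = 2652 nmi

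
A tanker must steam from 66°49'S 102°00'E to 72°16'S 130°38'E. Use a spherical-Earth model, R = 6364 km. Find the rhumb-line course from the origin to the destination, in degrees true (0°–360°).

118.7°

Meridional parts: M(φ₁)=-1.5842, M(φ₂)=-1.8579 → ΔM = -0.2737;  Δλ = +0.4997 rad
tan C = Δλ / ΔM = -1.8257 → C = 118.71°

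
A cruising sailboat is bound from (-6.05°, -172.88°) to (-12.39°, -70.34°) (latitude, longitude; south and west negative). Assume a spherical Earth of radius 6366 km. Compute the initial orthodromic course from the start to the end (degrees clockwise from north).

103.9°

θ = atan2( sin Δλ·cos φ₂ ,  cos φ₁ sin φ₂ − sin φ₁ cos φ₂ cos Δλ )
  = atan2(+0.9534, -0.2357) = 103.89°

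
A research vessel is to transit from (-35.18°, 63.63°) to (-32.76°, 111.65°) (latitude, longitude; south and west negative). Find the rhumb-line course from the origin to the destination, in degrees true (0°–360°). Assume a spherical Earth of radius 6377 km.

86.5°

Meridional parts: M(φ₁)=-0.6567, M(φ₂)=-0.6057 → ΔM = +0.0509;  Δλ = +0.8381 rad
tan C = Δλ / ΔM = +16.4540 → C = 86.52°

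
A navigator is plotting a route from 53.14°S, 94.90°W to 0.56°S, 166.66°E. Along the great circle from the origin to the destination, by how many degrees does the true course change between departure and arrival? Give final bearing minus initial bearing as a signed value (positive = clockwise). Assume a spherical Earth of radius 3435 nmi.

Initial bearing θ₁ = atan2(sin Δλ cos φ₂, cos φ₁ sin φ₂ − sin φ₁ cos φ₂ cos Δλ) = 262.89°
Final bearing θ₂ = (initial bearing from the destination back to the start) + 180° = 323.47°
Δθ = θ₂ − θ₁ = +60.6°

+60.6°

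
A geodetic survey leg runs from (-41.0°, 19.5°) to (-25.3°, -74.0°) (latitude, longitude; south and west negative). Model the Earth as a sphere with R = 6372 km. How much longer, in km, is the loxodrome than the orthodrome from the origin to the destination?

356 km

Great circle: cos σ = sin φ₁ sin φ₂ + cos φ₁ cos φ₂ cos Δλ,  σ = 1.3298 rad → d_gc = 8473.2 km
Rhumb line: Δψ = +0.3292, q = Δφ/Δψ = 0.8324, d_rh = R√(Δφ²+q²Δλ²) = 8829.6 km
Excess = 8829.6 − 8473.2 = 356.4 ≈ 356 km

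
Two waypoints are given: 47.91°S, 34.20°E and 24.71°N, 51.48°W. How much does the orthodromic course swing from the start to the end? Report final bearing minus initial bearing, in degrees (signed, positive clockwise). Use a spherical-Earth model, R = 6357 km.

+26.1°

Initial bearing θ₁ = atan2(sin Δλ cos φ₂, cos φ₁ sin φ₂ − sin φ₁ cos φ₂ cos Δλ) = 290.07°
Final bearing θ₂ = (initial bearing from the destination back to the start) + 180° = 316.13°
Δθ = θ₂ − θ₁ = +26.1°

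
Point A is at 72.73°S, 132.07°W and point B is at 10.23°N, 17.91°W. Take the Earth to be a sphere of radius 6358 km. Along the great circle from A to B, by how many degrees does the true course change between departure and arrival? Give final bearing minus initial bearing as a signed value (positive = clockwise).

-93.8°

At departure: θ₁ = atan2(sin Δλ cos φ₂, cos φ₁ sin φ₂ − sin φ₁ cos φ₂ cos Δλ) = 110.29°
At arrival: θ₂ = atan2(sin Δλ cos φ₁, −cos φ₂ sin φ₁ + sin φ₂ cos φ₁ cos Δλ) = 16.44°
Δθ = θ₂ − θ₁ = -93.8°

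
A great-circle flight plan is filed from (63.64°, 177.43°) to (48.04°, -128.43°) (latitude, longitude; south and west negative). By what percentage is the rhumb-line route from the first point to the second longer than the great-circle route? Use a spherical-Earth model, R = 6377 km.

Great circle: σ = 0.5731 rad → d_gc = Rσ = 3654.9 km
Rhumb: Δφ = -0.2723, Δλ = +0.9449, Δψ = -0.4932, q = Δφ/Δψ = 0.5521 → d_rh = R√(Δφ²+q²Δλ²) = 3752.7 km
Excess = (3752.7 − 3654.9) / 3654.9 = 97.8 / 3654.9 = 2.68% ≈ 2.7%

2.7%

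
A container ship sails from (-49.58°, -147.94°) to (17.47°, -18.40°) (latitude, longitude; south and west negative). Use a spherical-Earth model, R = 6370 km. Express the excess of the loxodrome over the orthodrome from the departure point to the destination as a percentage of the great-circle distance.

4.1%

Great circle: σ = 2.2425 rad → d_gc = Rσ = 14284.4 km
Rhumb: Δφ = +1.1702, Δλ = +2.2609, Δψ = +1.3091, q = Δφ/Δψ = 0.8939 → d_rh = R√(Δφ²+q²Δλ²) = 14876.9 km
Excess = (14876.9 − 14284.4) / 14284.4 = 592.5 / 14284.4 = 4.148% ≈ 4.1%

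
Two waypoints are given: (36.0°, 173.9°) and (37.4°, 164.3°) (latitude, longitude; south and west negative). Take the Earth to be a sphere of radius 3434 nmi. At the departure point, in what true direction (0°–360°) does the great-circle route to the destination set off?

θ = atan2( sin Δλ·cos φ₂ ,  cos φ₁ sin φ₂ − sin φ₁ cos φ₂ cos Δλ )
  = atan2(-0.1325, +0.0310) = 283.16°

283.2°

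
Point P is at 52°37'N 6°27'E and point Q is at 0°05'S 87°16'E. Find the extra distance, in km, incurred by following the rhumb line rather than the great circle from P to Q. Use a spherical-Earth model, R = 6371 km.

Great circle: cos σ = sin φ₁ sin φ₂ + cos φ₁ cos φ₂ cos Δλ,  σ = 1.4749 rad → d_gc = 9396.6 km
Rhumb line: Δψ = -1.0852, q = Δφ/Δψ = 0.8476, d_rh = R√(Δφ²+q²Δλ²) = 9609.9 km
Excess = 9609.9 − 9396.6 = 213.3 ≈ 213 km

213 km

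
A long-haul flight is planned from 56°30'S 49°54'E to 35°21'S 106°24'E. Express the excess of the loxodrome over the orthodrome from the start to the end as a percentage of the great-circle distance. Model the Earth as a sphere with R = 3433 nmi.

2.3%

Great circle: σ = 0.7511 rad → d_gc = Rσ = 2578.6 nmi
Rhumb: Δφ = +0.3691, Δλ = +0.9861, Δψ = +0.5404, q = Δφ/Δψ = 0.6830 → d_rh = R√(Δφ²+q²Δλ²) = 2636.7 nmi
Excess = (2636.7 − 2578.6) / 2578.6 = 58.1 / 2578.6 = 2.253% ≈ 2.3%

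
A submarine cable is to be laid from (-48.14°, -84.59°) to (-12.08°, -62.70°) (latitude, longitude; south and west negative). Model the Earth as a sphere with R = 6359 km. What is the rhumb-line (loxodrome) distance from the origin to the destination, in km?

4493 km

Δψ = ln[tan(π/4+φ₂/2)/tan(π/4+φ₁/2)] = +0.7487;  Δφ = +0.6294 rad,  Δλ = +0.3821 rad
q = Δφ/Δψ = 0.8406
d = R·√(Δφ² + q²Δλ²) = 6359·0.70657 = 4493 km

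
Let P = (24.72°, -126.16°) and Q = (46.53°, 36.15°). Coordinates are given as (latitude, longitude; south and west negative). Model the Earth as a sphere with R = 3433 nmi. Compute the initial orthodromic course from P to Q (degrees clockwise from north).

12.6°

θ = atan2( sin Δλ·cos φ₂ ,  cos φ₁ sin φ₂ − sin φ₁ cos φ₂ cos Δλ )
  = atan2(+0.2091, +0.9333) = 12.63°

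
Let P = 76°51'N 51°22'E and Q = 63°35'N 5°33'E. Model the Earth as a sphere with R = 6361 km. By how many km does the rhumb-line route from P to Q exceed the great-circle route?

52 km

Great circle: cos σ = sin φ₁ sin φ₂ + cos φ₁ cos φ₂ cos Δλ,  σ = 0.3403 rad → d_gc = 2164.92 km
Rhumb line: Δψ = -0.7111, q = Δφ/Δψ = 0.3256, d_rh = R√(Δφ²+q²Δλ²) = 2216.43 km
Excess = 2216.43 − 2164.92 = 51.51 ≈ 52 km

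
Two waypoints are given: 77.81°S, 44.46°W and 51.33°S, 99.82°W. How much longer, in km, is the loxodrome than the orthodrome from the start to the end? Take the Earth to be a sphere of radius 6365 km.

Great circle: cos σ = sin φ₁ sin φ₂ + cos φ₁ cos φ₂ cos Δλ,  σ = 0.5769 rad → d_gc = 3672.07 km
Rhumb line: Δψ = +1.1897, q = Δφ/Δψ = 0.3885, d_rh = R√(Δφ²+q²Δλ²) = 3789.64 km
Excess = 3789.64 − 3672.07 = 117.57 ≈ 118 km

118 km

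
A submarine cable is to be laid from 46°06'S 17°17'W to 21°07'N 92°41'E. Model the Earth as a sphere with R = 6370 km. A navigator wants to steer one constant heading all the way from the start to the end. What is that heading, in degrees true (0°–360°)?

56.2°

Meridional parts: M(φ₁)=-0.9088, M(φ₂)=+0.3772 → ΔM = +1.2860;  Δλ = +1.9193 rad
tan C = Δλ / ΔM = +1.4925 → C = 56.18°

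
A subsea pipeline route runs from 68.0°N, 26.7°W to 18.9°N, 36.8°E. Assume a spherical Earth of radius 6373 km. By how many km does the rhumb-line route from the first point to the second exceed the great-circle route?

Great circle: cos σ = sin φ₁ sin φ₂ + cos φ₁ cos φ₂ cos Δλ,  σ = 1.0945 rad → d_gc = 6975.4 km
Rhumb line: Δψ = -1.3019, q = Δφ/Δψ = 0.6582, d_rh = R√(Δφ²+q²Δλ²) = 7172.2 km
Excess = 7172.2 − 6975.4 = 196.8 ≈ 197 km

197 km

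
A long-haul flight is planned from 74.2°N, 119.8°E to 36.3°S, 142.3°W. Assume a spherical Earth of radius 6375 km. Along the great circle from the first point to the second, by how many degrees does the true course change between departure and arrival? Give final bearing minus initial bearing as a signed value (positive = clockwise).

At departure: θ₁ = atan2(sin Δλ cos φ₂, cos φ₁ sin φ₂ − sin φ₁ cos φ₂ cos Δλ) = 93.91°
At arrival: θ₂ = atan2(sin Δλ cos φ₁, −cos φ₂ sin φ₁ + sin φ₂ cos φ₁ cos Δλ) = 160.30°
Δθ = θ₂ − θ₁ = +66.4°

+66.4°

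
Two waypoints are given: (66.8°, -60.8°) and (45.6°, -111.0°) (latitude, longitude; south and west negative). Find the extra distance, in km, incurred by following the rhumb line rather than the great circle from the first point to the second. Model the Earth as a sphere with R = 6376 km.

Great circle: cos σ = sin φ₁ sin φ₂ + cos φ₁ cos φ₂ cos Δλ,  σ = 0.5861 rad → d_gc = 3736.7 km
Rhumb line: Δψ = -0.6872, q = Δφ/Δψ = 0.5385, d_rh = R√(Δφ²+q²Δλ²) = 3822.8 km
Excess = 3822.8 − 3736.7 = 86.1 ≈ 86 km

86 km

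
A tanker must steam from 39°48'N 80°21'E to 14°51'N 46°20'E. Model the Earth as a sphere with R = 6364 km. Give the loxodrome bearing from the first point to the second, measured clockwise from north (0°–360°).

Meridional parts: M(φ₁)=+0.7584, M(φ₂)=+0.2621 → ΔM = -0.4962;  Δλ = -0.5937 rad
tan C = Δλ / ΔM = +1.1964 → C = 230.11°

230.1°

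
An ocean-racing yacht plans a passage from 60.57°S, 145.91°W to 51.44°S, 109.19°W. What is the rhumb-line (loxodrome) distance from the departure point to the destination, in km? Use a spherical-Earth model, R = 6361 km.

2483 km

Rhumb course C = atan2(Δλ, Δψ) with Δψ = ln[tan(π/4+φ₂/2)/tan(π/4+φ₁/2)] = +0.2866, Δλ = +0.6409 → C = 65.90°
d = R·|Δφ| / |cos C| = 6361·0.15935 / 0.40829 = 2483 km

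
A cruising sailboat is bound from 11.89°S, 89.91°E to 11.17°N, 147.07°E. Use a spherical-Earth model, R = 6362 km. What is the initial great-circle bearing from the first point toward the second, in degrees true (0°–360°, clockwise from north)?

N = sin Δλ·cos φ₂ = +0.8243;  D = cos φ₁ sin φ₂ − sin φ₁ cos φ₂ cos Δλ = +0.2992
initial course = atan2(N, D) = 70.05°

70.1°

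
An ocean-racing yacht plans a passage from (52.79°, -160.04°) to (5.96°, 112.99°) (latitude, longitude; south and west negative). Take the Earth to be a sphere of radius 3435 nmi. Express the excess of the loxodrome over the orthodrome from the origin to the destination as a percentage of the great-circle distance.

3.2%

Great circle: σ = 1.4561 rad → d_gc = Rσ = 5001.6 nmi
Rhumb: Δφ = -0.8173, Δλ = -1.5179, Δψ = -0.9845, q = Δφ/Δψ = 0.8302 → d_rh = R√(Δφ²+q²Δλ²) = 5159.3 nmi
Excess = (5159.3 − 5001.6) / 5001.6 = 157.7 / 5001.6 = 3.153% ≈ 3.2%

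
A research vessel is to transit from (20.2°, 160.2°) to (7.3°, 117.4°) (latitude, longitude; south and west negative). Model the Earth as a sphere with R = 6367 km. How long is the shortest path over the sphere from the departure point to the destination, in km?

cos σ = sin φ₁ sin φ₂ + cos φ₁ cos φ₂ cos Δλ
      = sin(20.20°)sin(7.30°) + cos(20.20°)cos(7.30°)cos(-42.80°) = 0.7269
σ = 43.373° → d = Rσ = 6367·0.75701 = 4820 km

4820 km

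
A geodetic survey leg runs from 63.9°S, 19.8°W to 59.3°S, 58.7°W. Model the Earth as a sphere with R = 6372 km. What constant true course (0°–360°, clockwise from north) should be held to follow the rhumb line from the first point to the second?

284.0°

Meridional parts: M(φ₁)=-1.4619, M(φ₂)=-1.2928 → ΔM = +0.1692;  Δλ = -0.6789 rad
tan C = Δλ / ΔM = -4.0136 → C = 283.99°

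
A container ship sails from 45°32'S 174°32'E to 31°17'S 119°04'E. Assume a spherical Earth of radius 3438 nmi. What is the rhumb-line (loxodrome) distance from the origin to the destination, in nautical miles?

2730 nmi

Δψ = ln[tan(π/4+φ₂/2)/tan(π/4+φ₁/2)] = +0.3193;  Δφ = +0.2487 rad,  Δλ = -0.9681 rad
q = Δφ/Δψ = 0.7790
d = R·√(Δφ² + q²Δλ²) = 3438·0.79410 = 2730 nmi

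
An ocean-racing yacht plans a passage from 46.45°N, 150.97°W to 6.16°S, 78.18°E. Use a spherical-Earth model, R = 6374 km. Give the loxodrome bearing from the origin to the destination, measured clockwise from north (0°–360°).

Meridional parts: M(φ₁)=+0.9176, M(φ₂)=-0.1077 → ΔM = -1.0253;  Δλ = -2.2838 rad
tan C = Δλ / ΔM = +2.2273 → C = 245.82°

245.8°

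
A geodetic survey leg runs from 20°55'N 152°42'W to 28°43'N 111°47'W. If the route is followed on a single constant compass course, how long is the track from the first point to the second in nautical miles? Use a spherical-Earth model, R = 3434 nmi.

Rhumb course C = atan2(Δλ, Δψ) with Δψ = ln[tan(π/4+φ₂/2)/tan(π/4+φ₁/2)] = +0.1502, Δλ = +0.7141 → C = 78.13°
d = R·|Δφ| / |cos C| = 3434·0.13614 / 0.20576 = 2272 nmi

2272 nmi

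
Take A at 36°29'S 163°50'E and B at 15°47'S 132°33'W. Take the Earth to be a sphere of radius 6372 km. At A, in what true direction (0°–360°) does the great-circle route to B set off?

87.6°

θ = atan2( sin Δλ·cos φ₂ ,  cos φ₁ sin φ₂ − sin φ₁ cos φ₂ cos Δλ )
  = atan2(+0.8621, +0.0356) = 87.64°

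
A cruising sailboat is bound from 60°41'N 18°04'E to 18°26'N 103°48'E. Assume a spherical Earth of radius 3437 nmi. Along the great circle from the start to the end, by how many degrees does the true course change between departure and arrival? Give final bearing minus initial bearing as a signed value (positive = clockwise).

+64.7°

At departure: θ₁ = atan2(sin Δλ cos φ₂, cos φ₁ sin φ₂ − sin φ₁ cos φ₂ cos Δλ) = 84.37°
At arrival: θ₂ = atan2(sin Δλ cos φ₁, −cos φ₂ sin φ₁ + sin φ₂ cos φ₁ cos Δλ) = 149.09°
Δθ = θ₂ − θ₁ = +64.7°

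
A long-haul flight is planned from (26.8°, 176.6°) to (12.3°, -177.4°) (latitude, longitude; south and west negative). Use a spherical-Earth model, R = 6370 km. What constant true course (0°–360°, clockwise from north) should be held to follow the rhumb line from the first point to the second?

Meridional parts: M(φ₁)=+0.4858, M(φ₂)=+0.2163 → ΔM = -0.2695;  Δλ = +0.1047 rad
tan C = Δλ / ΔM = -0.3886 → C = 158.76°

158.8°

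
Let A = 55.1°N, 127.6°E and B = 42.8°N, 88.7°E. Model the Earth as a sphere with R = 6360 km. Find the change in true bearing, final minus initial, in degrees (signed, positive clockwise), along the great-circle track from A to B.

At departure: θ₁ = atan2(sin Δλ cos φ₂, cos φ₁ sin φ₂ − sin φ₁ cos φ₂ cos Δλ) = 260.20°
At arrival: θ₂ = atan2(sin Δλ cos φ₁, −cos φ₂ sin φ₁ + sin φ₂ cos φ₁ cos Δλ) = 230.21°
Δθ = θ₂ − θ₁ = -30.0°

-30.0°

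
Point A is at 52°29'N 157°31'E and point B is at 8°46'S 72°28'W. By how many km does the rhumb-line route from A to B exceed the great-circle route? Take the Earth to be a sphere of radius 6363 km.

858 km

Great circle: cos σ = sin φ₁ sin φ₂ + cos φ₁ cos φ₂ cos Δλ,  σ = 2.1035 rad → d_gc = 13384.9 km
Rhumb line: Δψ = -1.2335, q = Δφ/Δψ = 0.8666, d_rh = R√(Δφ²+q²Δλ²) = 14242.5 km
Excess = 14242.5 − 13384.9 = 857.6 ≈ 858 km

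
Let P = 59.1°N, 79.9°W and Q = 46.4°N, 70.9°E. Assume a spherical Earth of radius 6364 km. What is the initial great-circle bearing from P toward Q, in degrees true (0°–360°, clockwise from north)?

20.7°

θ = atan2( sin Δλ·cos φ₂ ,  cos φ₁ sin φ₂ − sin φ₁ cos φ₂ cos Δλ )
  = atan2(+0.3364, +0.8884) = 20.74°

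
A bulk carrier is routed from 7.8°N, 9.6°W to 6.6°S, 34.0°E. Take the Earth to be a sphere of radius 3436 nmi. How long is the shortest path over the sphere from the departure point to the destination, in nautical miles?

Haversine: a = sin²(Δφ/2)+cos φ₁ cos φ₂ sin²(Δλ/2) = 0.15144;  σ = 2·atan2(√a,√(1−a))
σ = 45.804° → d = Rσ = 3436·0.79943 = 2747 nmi

2747 nmi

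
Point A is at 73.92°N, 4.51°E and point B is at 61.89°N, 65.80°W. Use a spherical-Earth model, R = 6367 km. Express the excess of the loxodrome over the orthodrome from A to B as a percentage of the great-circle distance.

5.7%

Great circle: σ = 0.4701 rad → d_gc = Rσ = 2993.4 km
Rhumb: Δφ = -0.2100, Δλ = -1.2271, Δψ = -0.5723, q = Δφ/Δψ = 0.3669 → d_rh = R√(Δφ²+q²Δλ²) = 3162.9 km
Excess = (3162.9 − 2993.4) / 2993.4 = 169.5 / 2993.4 = 5.66% ≈ 5.7%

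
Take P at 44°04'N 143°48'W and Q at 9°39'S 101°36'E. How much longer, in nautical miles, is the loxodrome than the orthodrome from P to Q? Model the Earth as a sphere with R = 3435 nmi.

Great circle: cos σ = sin φ₁ sin φ₂ + cos φ₁ cos φ₂ cos Δλ,  σ = 1.9949 rad → d_gc = 6852.3 nmi
Rhumb line: Δψ = -1.0277, q = Δφ/Δψ = 0.9122, d_rh = R√(Δφ²+q²Δλ²) = 7046.4 nmi
Excess = 7046.4 − 6852.3 = 194.1 ≈ 194 nmi

194 nmi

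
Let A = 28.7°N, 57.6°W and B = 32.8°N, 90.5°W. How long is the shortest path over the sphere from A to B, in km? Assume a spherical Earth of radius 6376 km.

Haversine: a = sin²(Δφ/2)+cos φ₁ cos φ₂ sin²(Δλ/2) = 0.06040;  σ = 2·atan2(√a,√(1−a))
σ = 28.455° → d = Rσ = 6376·0.49663 = 3167 km

3167 km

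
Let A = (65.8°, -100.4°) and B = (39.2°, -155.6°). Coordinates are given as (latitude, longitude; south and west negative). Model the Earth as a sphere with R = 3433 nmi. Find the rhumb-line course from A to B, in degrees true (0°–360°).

230.5°

Δψ = ln[tan(π/4+φ₂/2)/tan(π/4+φ₁/2)] = -0.7952
Δλ = -0.9634 rad (taken the short way round)
course = atan2(Δλ, Δψ) = 230.46°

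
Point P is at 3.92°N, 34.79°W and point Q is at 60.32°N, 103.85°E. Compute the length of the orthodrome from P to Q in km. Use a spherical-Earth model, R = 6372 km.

Haversine: a = sin²(Δφ/2)+cos φ₁ cos φ₂ sin²(Δλ/2) = 0.65569;  σ = 2·atan2(√a,√(1−a))
σ = 108.143° → d = Rσ = 6372·1.88745 = 12027 km

12027 km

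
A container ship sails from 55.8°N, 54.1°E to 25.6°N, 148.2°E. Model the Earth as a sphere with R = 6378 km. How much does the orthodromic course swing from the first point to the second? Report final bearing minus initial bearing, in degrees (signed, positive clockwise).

Initial bearing θ₁ = atan2(sin Δλ cos φ₂, cos φ₁ sin φ₂ − sin φ₁ cos φ₂ cos Δλ) = 71.77°
Final bearing θ₂ = (initial bearing from the destination back to the start) + 180° = 143.70°
Δθ = θ₂ − θ₁ = +71.9°

+71.9°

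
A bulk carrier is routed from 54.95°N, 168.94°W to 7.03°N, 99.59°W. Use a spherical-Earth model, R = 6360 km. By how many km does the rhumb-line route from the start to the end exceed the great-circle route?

Great circle: cos σ = sin φ₁ sin φ₂ + cos φ₁ cos φ₂ cos Δλ,  σ = 1.2648 rad → d_gc = 8044.4 km
Rhumb line: Δψ = -1.0297, q = Δφ/Δψ = 0.8122, d_rh = R√(Δφ²+q²Δλ²) = 8209.1 km
Excess = 8209.1 − 8044.4 = 164.7 ≈ 165 km

165 km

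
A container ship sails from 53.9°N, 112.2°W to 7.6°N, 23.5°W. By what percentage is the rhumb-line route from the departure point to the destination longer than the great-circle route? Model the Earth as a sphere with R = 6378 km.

Great circle: σ = 1.4504 rad → d_gc = Rσ = 9250.6 km
Rhumb: Δφ = -0.8081, Δλ = +1.5481, Δψ = -0.9882, q = Δφ/Δψ = 0.8178 → d_rh = R√(Δφ²+q²Δλ²) = 9579.1 km
Excess = (9579.1 − 9250.6) / 9250.6 = 328.5 / 9250.6 = 3.551% ≈ 3.6%

3.6%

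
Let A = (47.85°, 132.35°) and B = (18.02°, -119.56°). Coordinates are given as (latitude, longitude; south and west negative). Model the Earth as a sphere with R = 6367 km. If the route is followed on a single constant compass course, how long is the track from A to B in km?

Rhumb course C = atan2(Δλ, Δψ) with Δψ = ln[tan(π/4+φ₂/2)/tan(π/4+φ₁/2)] = -0.6337, Δλ = +1.8865 → C = 108.57°
d = R·|Δφ| / |cos C| = 6367·0.52063 / 0.31844 = 10410 km

10410 km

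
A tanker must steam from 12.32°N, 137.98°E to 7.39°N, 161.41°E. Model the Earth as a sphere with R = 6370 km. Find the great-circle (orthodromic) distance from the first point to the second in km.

Haversine: a = sin²(Δφ/2)+cos φ₁ cos φ₂ sin²(Δλ/2) = 0.04179;  σ = 2·atan2(√a,√(1−a))
σ = 23.593° → d = Rσ = 6370·0.41177 = 2623 km

2623 km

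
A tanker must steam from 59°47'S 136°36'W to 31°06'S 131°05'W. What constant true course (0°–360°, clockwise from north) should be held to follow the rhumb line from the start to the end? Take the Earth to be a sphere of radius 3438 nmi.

7.4°

Meridional parts: M(φ₁)=-1.3094, M(φ₂)=-0.5716 → ΔM = +0.7378;  Δλ = +0.0963 rad
tan C = Δλ / ΔM = +0.1305 → C = 7.43°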